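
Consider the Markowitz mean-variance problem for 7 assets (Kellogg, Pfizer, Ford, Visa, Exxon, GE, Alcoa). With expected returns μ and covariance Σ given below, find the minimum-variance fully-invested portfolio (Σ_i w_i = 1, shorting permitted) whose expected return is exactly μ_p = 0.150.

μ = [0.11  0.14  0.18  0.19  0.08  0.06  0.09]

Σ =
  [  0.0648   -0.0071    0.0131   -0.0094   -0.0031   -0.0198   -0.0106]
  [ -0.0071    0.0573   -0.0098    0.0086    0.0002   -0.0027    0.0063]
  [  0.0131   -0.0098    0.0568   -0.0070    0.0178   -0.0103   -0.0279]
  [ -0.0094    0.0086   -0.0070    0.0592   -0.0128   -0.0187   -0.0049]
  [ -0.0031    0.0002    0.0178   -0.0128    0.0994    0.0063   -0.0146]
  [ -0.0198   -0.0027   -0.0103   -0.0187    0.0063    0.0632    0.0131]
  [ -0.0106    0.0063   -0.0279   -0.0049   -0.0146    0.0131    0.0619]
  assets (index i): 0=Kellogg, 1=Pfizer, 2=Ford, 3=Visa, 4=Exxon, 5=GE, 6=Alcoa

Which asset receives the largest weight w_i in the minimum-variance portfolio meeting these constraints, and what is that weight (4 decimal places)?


Ford (0.3138)

x=Σ⁻¹μ = [3.5893  2.7419  6.1189  5.9222  0.9778  3.9278  4.4157]
y=Σ⁻¹𝟙 = [33.4995  19.8242  38.7633  41.2392  12.3251  37.0613  35.6739]
a=μᵀx=3.716605  b=𝟙ᵀx=27.693485  c=𝟙ᵀy=218.386280  D=ac−b²=44.726361
λ₁=(c·0.150−b)/D = (218.386280·0.150−27.693485)/44.726361 = 0.113232
λ₂=(a−b·0.150)/D = (3.716605−27.693485·0.150)/44.726361 = -0.009780
w* = 0.113232·x + -0.009780·y:
  w_0 = 0.113232·3.5893 + -0.009780·33.4995 = 0.0788  (Kellogg)
  w_1 = 0.113232·2.7419 + -0.009780·19.8242 = 0.1166  (Pfizer)
  w_2 = 0.113232·6.1189 + -0.009780·38.7633 = 0.3138  (Ford)
  w_3 = 0.113232·5.9222 + -0.009780·41.2392 = 0.2673  (Visa)
  w_4 = 0.113232·0.9778 + -0.009780·12.3251 = -0.0098  (Exxon)
  w_5 = 0.113232·3.9278 + -0.009780·37.0613 = 0.0823  (GE)
  w_6 = 0.113232·4.4157 + -0.009780·35.6739 = 0.1511  (Alcoa)
Σw_i=1.0000  μᵀw=0.1500
σ²=wᵀΣw=λ₁·μ_p+λ₂ = 0.113232·0.150 + -0.009780 = 0.007205 ≈ 0.0072


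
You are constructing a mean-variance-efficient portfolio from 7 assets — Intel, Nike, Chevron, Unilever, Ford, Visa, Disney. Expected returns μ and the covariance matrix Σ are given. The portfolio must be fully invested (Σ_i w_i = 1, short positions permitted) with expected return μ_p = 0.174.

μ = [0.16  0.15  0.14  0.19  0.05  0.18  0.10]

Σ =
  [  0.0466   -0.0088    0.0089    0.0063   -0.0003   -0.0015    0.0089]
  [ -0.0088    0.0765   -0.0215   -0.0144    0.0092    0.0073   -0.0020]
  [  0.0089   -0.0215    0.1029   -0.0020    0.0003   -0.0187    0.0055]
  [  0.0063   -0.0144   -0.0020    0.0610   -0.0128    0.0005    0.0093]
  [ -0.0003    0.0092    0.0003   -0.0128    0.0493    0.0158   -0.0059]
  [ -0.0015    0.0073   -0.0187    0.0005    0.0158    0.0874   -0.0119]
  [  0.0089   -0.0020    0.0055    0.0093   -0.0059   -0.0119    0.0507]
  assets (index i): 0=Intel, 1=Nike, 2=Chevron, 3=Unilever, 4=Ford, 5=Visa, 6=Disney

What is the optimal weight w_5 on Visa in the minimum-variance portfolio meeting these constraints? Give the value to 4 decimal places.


0.1875

u=Σ⁻¹μ = [2.9802  3.3279  2.2195  3.6020  0.7429  2.3314  1.3127]
v=Σ⁻¹𝟙 = [16.8693  19.8341  13.9420  21.3730  20.5008  11.5730  17.2141]
a=μᵀu=2.559183  b=𝟙ᵀu=16.516543  c=𝟙ᵀv=121.306289  D=ac−b²=37.648809
λ₁=(c·0.174−b)/D = (121.306289·0.174−16.516543)/37.648809 = 0.121936
λ₂=(a−b·0.174)/D = (2.559183−16.516543·0.174)/37.648809 = -0.008359
w* = 0.121936·u + -0.008359·v:
  w_0 = 0.121936·2.9802 + -0.008359·16.8693 = 0.2224  (Intel)
  w_1 = 0.121936·3.3279 + -0.008359·19.8341 = 0.2400  (Nike)
  w_2 = 0.121936·2.2195 + -0.008359·13.9420 = 0.1541  (Chevron)
  w_3 = 0.121936·3.6020 + -0.008359·21.3730 = 0.2606  (Unilever)
  w_4 = 0.121936·0.7429 + -0.008359·20.5008 = -0.0808  (Ford)
  w_5 = 0.121936·2.3314 + -0.008359·11.5730 = 0.1875  (Visa)
  w_6 = 0.121936·1.3127 + -0.008359·17.2141 = 0.0162  (Disney)
Σw_i=1.0000  μᵀw=0.1740
σ²=wᵀΣw=λ₁·μ_p+λ₂ = 0.121936·0.174 + -0.008359 = 0.012858 ≈ 0.0129


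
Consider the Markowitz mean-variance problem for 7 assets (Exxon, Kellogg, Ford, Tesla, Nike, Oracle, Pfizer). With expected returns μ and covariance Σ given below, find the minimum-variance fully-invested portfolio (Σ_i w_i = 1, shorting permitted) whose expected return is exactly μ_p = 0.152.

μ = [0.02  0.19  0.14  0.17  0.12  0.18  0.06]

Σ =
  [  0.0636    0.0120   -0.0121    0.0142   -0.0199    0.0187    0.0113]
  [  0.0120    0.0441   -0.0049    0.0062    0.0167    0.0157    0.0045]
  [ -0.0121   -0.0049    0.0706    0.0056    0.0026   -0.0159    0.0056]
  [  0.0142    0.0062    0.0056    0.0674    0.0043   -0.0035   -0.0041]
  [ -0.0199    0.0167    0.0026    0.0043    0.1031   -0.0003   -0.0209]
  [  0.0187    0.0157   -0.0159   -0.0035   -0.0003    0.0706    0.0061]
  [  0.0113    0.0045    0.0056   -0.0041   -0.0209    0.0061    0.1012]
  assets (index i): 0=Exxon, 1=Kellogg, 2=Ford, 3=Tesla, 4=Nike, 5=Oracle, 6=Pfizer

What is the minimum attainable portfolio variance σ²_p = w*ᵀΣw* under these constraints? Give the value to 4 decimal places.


0.0131

u=Σ⁻¹μ = [-1.1959  3.4267  2.3922  2.4085  0.3144  2.7258  0.4399]
v=Σ⁻¹𝟙 = [13.5068  9.8937  17.9719  10.0241  11.6976  12.2009  9.0253]
a=μᵀu=1.926269  b=𝟙ᵀu=10.511504  c=𝟙ᵀv=84.320312  D=ac−b²=51.931879
λ₁=(c·0.152−b)/D = (84.320312·0.152−10.511504)/51.931879 = 0.044389
λ₂=(a−b·0.152)/D = (1.926269−10.511504·0.152)/51.931879 = 0.006326
w* = 0.044389·u + 0.006326·v:
  w_0 = 0.044389·-1.1959 + 0.006326·13.5068 = 0.0324  (Exxon)
  w_1 = 0.044389·3.4267 + 0.006326·9.8937 = 0.2147  (Kellogg)
  w_2 = 0.044389·2.3922 + 0.006326·17.9719 = 0.2199  (Ford)
  w_3 = 0.044389·2.4085 + 0.006326·10.0241 = 0.1703  (Tesla)
  w_4 = 0.044389·0.3144 + 0.006326·11.6976 = 0.0880  (Nike)
  w_5 = 0.044389·2.7258 + 0.006326·12.2009 = 0.1982  (Oracle)
  w_6 = 0.044389·0.4399 + 0.006326·9.0253 = 0.0766  (Pfizer)
Σw_i=1.0000  μᵀw=0.1520
σ²=wᵀΣw=λ₁·μ_p+λ₂ = 0.044389·0.152 + 0.006326 = 0.013073 ≈ 0.0131


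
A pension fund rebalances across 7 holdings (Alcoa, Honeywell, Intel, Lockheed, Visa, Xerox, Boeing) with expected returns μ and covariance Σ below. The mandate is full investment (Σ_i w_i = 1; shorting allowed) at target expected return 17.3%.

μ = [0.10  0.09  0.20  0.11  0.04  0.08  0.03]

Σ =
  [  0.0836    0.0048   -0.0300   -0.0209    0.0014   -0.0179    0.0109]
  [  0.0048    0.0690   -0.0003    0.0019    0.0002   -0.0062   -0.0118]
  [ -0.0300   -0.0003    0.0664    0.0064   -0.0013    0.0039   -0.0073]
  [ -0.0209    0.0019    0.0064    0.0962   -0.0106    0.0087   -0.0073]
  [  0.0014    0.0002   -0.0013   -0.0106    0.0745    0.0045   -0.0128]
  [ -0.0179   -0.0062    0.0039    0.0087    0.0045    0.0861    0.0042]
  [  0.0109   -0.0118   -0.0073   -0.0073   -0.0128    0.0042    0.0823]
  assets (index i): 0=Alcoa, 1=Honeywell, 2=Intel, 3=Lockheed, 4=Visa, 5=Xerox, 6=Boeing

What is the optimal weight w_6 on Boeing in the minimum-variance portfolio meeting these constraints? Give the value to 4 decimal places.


p=Σ⁻¹μ = [3.2382  1.2870  4.3499  1.5615  0.8158  1.2631  0.7069]
q=Σ⁻¹𝟙 = [24.7028  16.5227  26.2132  15.7257  17.7272  13.4057  17.0409]
a=μᵀp=1.636294  b=𝟙ᵀp=13.222556  c=𝟙ᵀq=131.338145  D=ac−b²=40.071820
λ₁=(c·0.173−b)/D = (131.338145·0.173−13.222556)/40.071820 = 0.237048
λ₂=(a−b·0.173)/D = (1.636294−13.222556·0.173)/40.071820 = -0.016251
w* = 0.237048·p + -0.016251·q:
  w_0 = 0.237048·3.2382 + -0.016251·24.7028 = 0.3662  (Alcoa)
  w_1 = 0.237048·1.2870 + -0.016251·16.5227 = 0.0366  (Honeywell)
  w_2 = 0.237048·4.3499 + -0.016251·26.2132 = 0.6051  (Intel)
  w_3 = 0.237048·1.5615 + -0.016251·15.7257 = 0.1146  (Lockheed)
  w_4 = 0.237048·0.8158 + -0.016251·17.7272 = -0.0947  (Visa)
  w_5 = 0.237048·1.2631 + -0.016251·13.4057 = 0.0816  (Xerox)
  w_6 = 0.237048·0.7069 + -0.016251·17.0409 = -0.1094  (Boeing)
Σw_i=1.0000  μᵀw=0.1730
σ²=wᵀΣw=λ₁·μ_p+λ₂ = 0.237048·0.173 + -0.016251 = 0.024758 ≈ 0.0248

-0.1094


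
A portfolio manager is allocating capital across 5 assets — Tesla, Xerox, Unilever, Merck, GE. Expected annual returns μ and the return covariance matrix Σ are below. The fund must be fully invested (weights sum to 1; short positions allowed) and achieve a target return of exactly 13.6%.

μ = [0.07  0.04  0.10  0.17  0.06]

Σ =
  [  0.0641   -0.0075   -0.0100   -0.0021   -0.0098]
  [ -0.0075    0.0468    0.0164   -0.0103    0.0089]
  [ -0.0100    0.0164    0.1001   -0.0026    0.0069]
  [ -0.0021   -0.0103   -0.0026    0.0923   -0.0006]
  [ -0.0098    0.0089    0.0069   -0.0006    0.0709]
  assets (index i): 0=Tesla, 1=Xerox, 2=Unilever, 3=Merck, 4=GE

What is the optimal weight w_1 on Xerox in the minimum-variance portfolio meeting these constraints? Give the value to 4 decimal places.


-0.0638

u=Σ⁻¹μ = [1.5639  1.0467  0.9776  2.0273  0.8530]
v=Σ⁻¹𝟙 = [22.0369  22.6505  7.9073  14.1748  13.6575]
a=μᵀu=0.644920  b=𝟙ᵀu=6.468489  c=𝟙ᵀv=80.426928  D=ac−b²=10.027561
λ₁=(c·0.136−b)/D = (80.426928·0.136−6.468489)/10.027561 = 0.445729
λ₂=(a−b·0.136)/D = (0.644920−6.468489·0.136)/10.027561 = -0.023415
w* = 0.445729·u + -0.023415·v:
  w_0 = 0.445729·1.5639 + -0.023415·22.0369 = 0.1811  (Tesla)
  w_1 = 0.445729·1.0467 + -0.023415·22.6505 = -0.0638  (Xerox)
  w_2 = 0.445729·0.9776 + -0.023415·7.9073 = 0.2506  (Unilever)
  w_3 = 0.445729·2.0273 + -0.023415·14.1748 = 0.5717  (Merck)
  w_4 = 0.445729·0.8530 + -0.023415·13.6575 = 0.0604  (GE)
Σw_i=1.0000  μᵀw=0.1360
σ²=wᵀΣw=λ₁·μ_p+λ₂ = 0.445729·0.136 + -0.023415 = 0.037204 ≈ 0.0372


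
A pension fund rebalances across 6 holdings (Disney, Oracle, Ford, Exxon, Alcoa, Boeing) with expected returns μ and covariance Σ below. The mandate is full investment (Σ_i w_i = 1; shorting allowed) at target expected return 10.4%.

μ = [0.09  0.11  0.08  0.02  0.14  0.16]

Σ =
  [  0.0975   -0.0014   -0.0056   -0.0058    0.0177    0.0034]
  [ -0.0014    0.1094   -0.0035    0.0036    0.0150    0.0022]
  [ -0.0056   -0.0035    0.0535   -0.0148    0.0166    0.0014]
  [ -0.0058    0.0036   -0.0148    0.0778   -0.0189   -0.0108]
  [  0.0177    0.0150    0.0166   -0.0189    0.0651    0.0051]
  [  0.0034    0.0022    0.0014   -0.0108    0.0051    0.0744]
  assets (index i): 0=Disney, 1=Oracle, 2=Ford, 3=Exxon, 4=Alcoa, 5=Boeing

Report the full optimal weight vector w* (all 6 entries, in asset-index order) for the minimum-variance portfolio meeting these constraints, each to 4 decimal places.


g=Σ⁻¹μ = [0.7206  0.7550  1.4045  1.2314  1.6126  2.1371]
h=Σ⁻¹𝟙 = [10.6386  7.5887  22.8965  22.1765  10.1586  14.8223]
a=μᵀg=0.852592  b=𝟙ᵀg=7.861256  c=𝟙ᵀh=88.281257  D=ac−b²=13.468566
λ₁=(c·0.104−b)/D = (88.281257·0.104−7.861256)/13.468566 = 0.098006
λ₂=(a−b·0.104)/D = (0.852592−7.861256·0.104)/13.468566 = 0.002600
w* = 0.098006·g + 0.002600·h:
  w_0 = 0.098006·0.7206 + 0.002600·10.6386 = 0.0983  (Disney)
  w_1 = 0.098006·0.7550 + 0.002600·7.5887 = 0.0937  (Oracle)
  w_2 = 0.098006·1.4045 + 0.002600·22.8965 = 0.1972  (Ford)
  w_3 = 0.098006·1.2314 + 0.002600·22.1765 = 0.1784  (Exxon)
  w_4 = 0.098006·1.6126 + 0.002600·10.1586 = 0.1845  (Alcoa)
  w_5 = 0.098006·2.1371 + 0.002600·14.8223 = 0.2480  (Boeing)
Σw_i=1.0000  μᵀw=0.1040
σ²=wᵀΣw=λ₁·μ_p+λ₂ = 0.098006·0.104 + 0.002600 = 0.012793 ≈ 0.0128

0.0983  0.0937  0.1972  0.1784  0.1845  0.2480


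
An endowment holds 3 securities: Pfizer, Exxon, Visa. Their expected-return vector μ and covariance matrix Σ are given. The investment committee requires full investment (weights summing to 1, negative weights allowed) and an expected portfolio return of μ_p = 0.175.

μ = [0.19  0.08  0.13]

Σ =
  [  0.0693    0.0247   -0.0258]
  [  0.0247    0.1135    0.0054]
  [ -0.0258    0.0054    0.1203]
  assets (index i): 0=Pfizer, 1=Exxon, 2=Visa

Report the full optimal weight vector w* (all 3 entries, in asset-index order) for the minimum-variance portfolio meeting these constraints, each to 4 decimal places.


x=Σ⁻¹μ = [3.4728  -0.1381  1.8316]
y=Σ⁻¹𝟙 = [17.2200  4.5016  11.8035]
a=μᵀx=0.886900  b=𝟙ᵀx=5.166377  c=𝟙ᵀy=33.525064  D=ac−b²=3.041940
λ₁=(c·0.175−b)/D = (33.525064·0.175−5.166377)/3.041940 = 0.230284
λ₂=(a−b·0.175)/D = (0.886900−5.166377·0.175)/3.041940 = -0.005659
w* = 0.230284·x + -0.005659·y:
  w_0 = 0.230284·3.4728 + -0.005659·17.2200 = 0.7023  (Pfizer)
  w_1 = 0.230284·-0.1381 + -0.005659·4.5016 = -0.0573  (Exxon)
  w_2 = 0.230284·1.8316 + -0.005659·11.8035 = 0.3550  (Visa)
Σw_i=1.0000  μᵀw=0.1750
σ²=wᵀΣw=λ₁·μ_p+λ₂ = 0.230284·0.175 + -0.005659 = 0.034640 ≈ 0.0346

0.7023  -0.0573  0.3550


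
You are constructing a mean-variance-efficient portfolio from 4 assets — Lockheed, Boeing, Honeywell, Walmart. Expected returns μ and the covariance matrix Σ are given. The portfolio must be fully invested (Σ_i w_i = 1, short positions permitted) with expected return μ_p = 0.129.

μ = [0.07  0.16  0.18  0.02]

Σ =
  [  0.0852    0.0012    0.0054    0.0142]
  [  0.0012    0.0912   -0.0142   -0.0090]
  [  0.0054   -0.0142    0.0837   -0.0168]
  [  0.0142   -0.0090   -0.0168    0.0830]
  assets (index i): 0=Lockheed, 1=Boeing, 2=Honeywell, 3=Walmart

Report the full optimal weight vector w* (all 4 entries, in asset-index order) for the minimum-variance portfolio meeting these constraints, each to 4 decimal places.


g=Σ⁻¹μ = [0.4600  2.2622  2.6960  0.9533]
h=Σ⁻¹𝟙 = [7.7970  15.1000  17.1834  15.8297]
a=μᵀg=0.898489  b=𝟙ᵀg=6.371398  c=𝟙ᵀh=55.910111  D=ac−b²=9.639891
λ₁=(c·0.129−b)/D = (55.910111·0.129−6.371398)/9.639891 = 0.087242
λ₂=(a−b·0.129)/D = (0.898489−6.371398·0.129)/9.639891 = 0.007944
w* = 0.087242·g + 0.007944·h:
  w_0 = 0.087242·0.4600 + 0.007944·7.7970 = 0.1021  (Lockheed)
  w_1 = 0.087242·2.2622 + 0.007944·15.1000 = 0.3173  (Boeing)
  w_2 = 0.087242·2.6960 + 0.007944·17.1834 = 0.3717  (Honeywell)
  w_3 = 0.087242·0.9533 + 0.007944·15.8297 = 0.2089  (Walmart)
Σw_i=1.0000  μᵀw=0.1290
σ²=wᵀΣw=λ₁·μ_p+λ₂ = 0.087242·0.129 + 0.007944 = 0.019198 ≈ 0.0192

0.1021  0.3173  0.3717  0.2089


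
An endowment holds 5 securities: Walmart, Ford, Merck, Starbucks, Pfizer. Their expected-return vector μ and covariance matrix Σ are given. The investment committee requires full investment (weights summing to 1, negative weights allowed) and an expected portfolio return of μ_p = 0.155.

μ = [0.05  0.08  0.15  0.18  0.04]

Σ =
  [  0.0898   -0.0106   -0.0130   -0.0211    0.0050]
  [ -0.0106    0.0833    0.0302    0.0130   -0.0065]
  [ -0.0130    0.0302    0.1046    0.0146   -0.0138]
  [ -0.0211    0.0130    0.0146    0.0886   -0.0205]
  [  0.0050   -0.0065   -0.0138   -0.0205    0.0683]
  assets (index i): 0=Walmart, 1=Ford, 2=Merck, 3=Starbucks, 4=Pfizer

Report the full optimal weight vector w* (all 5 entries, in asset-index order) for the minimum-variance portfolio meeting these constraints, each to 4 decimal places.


0.1070  -0.1016  0.3353  0.5794  0.0800

g=Σ⁻¹μ = [1.2782  0.3767  1.3487  2.4111  1.5241]
h=Σ⁻¹𝟙 = [16.4729  9.7436  9.2141  17.2109  21.3901]
a=μᵀg=0.791314  b=𝟙ᵀg=6.938809  c=𝟙ᵀh=74.031581  D=ac−b²=10.435126
λ₁=(c·0.155−b)/D = (74.031581·0.155−6.938809)/10.435126 = 0.434694
λ₂=(a−b·0.155)/D = (0.791314−6.938809·0.155)/10.435126 = -0.027235
w* = 0.434694·g + -0.027235·h:
  w_0 = 0.434694·1.2782 + -0.027235·16.4729 = 0.1070  (Walmart)
  w_1 = 0.434694·0.3767 + -0.027235·9.7436 = -0.1016  (Ford)
  w_2 = 0.434694·1.3487 + -0.027235·9.2141 = 0.3353  (Merck)
  w_3 = 0.434694·2.4111 + -0.027235·17.2109 = 0.5794  (Starbucks)
  w_4 = 0.434694·1.5241 + -0.027235·21.3901 = 0.0800  (Pfizer)
Σw_i=1.0000  μᵀw=0.1550
σ²=wᵀΣw=λ₁·μ_p+λ₂ = 0.434694·0.155 + -0.027235 = 0.040142 ≈ 0.0401


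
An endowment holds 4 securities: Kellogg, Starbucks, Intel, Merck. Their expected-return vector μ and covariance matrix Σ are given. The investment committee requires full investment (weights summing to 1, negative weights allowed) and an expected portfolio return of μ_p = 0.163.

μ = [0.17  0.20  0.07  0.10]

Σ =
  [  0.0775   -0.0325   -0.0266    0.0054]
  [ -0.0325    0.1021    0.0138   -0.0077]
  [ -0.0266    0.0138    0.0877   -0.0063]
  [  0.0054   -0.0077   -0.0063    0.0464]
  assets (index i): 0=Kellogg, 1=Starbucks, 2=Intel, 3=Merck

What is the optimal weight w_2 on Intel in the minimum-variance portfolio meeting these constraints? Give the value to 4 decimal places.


0.0783

u=Σ⁻¹μ = [3.9227  3.1672  1.6656  2.4504]
v=Σ⁻¹𝟙 = [24.4919  16.9798  17.8795  23.9467]
a=μᵀu=1.661920  b=𝟙ᵀu=11.205836  c=𝟙ᵀv=83.297990  D=ac−b²=12.863841
λ₁=(c·0.163−b)/D = (83.297990·0.163−11.205836)/12.863841 = 0.184372
λ₂=(a−b·0.163)/D = (1.661920−11.205836·0.163)/12.863841 = -0.012798
w* = 0.184372·u + -0.012798·v:
  w_0 = 0.184372·3.9227 + -0.012798·24.4919 = 0.4098  (Kellogg)
  w_1 = 0.184372·3.1672 + -0.012798·16.9798 = 0.3666  (Starbucks)
  w_2 = 0.184372·1.6656 + -0.012798·17.8795 = 0.0783  (Intel)
  w_3 = 0.184372·2.4504 + -0.012798·23.9467 = 0.1453  (Merck)
Σw_i=1.0000  μᵀw=0.1630
σ²=wᵀΣw=λ₁·μ_p+λ₂ = 0.184372·0.163 + -0.012798 = 0.017255 ≈ 0.0173


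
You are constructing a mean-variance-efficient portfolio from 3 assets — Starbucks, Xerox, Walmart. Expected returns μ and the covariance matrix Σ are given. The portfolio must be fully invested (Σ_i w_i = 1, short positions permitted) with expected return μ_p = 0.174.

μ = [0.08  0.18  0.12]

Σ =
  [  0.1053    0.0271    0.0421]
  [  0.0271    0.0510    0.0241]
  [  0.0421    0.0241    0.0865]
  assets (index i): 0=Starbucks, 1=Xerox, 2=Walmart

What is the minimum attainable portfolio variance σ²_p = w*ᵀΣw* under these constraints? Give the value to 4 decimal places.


0.0460

x=Σ⁻¹μ = [-0.3683  3.4374  0.6088]
y=Σ⁻¹𝟙 = [3.3082  15.1413  5.7320]
a=μᵀx=0.662331  b=𝟙ᵀx=3.677932  c=𝟙ᵀy=24.181513  D=ac−b²=2.488995
λ₁=(c·0.174−b)/D = (24.181513·0.174−3.677932)/2.488995 = 0.212797
λ₂=(a−b·0.174)/D = (0.662331−3.677932·0.174)/2.488995 = 0.008988
w* = 0.212797·x + 0.008988·y:
  w_0 = 0.212797·-0.3683 + 0.008988·3.3082 = -0.0486  (Starbucks)
  w_1 = 0.212797·3.4374 + 0.008988·15.1413 = 0.8676  (Xerox)
  w_2 = 0.212797·0.6088 + 0.008988·5.7320 = 0.1811  (Walmart)
Σw_i=1.0000  μᵀw=0.1740
σ²=wᵀΣw=λ₁·μ_p+λ₂ = 0.212797·0.174 + 0.008988 = 0.046015 ≈ 0.0460


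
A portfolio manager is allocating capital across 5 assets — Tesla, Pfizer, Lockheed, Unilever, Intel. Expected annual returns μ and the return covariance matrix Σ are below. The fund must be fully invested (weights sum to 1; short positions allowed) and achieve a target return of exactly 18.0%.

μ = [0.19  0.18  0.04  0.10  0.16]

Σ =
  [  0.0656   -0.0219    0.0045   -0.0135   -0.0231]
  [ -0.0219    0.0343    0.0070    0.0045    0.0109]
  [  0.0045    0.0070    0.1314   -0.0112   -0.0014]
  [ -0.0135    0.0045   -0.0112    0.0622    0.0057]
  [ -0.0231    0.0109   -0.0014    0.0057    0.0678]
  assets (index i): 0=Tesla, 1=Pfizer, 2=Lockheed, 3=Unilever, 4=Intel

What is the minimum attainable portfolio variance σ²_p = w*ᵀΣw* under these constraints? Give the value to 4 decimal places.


0.0089

x=Σ⁻¹μ = [7.4374  8.6884  -0.1856  2.2572  3.3035]
y=Σ⁻¹𝟙 = [41.2775  45.2544  5.7862  20.9810  19.8930]
a=μᵀx=3.723876  b=𝟙ᵀx=21.500951  c=𝟙ᵀy=133.192134  D=ac−b²=33.700046
λ₁=(c·0.180−b)/D = (133.192134·0.180−21.500951)/33.700046 = 0.073401
λ₂=(a−b·0.180)/D = (3.723876−21.500951·0.180)/33.700046 = -0.004341
w* = 0.073401·x + -0.004341·y:
  w_0 = 0.073401·7.4374 + -0.004341·41.2775 = 0.3667  (Tesla)
  w_1 = 0.073401·8.6884 + -0.004341·45.2544 = 0.4413  (Pfizer)
  w_2 = 0.073401·-0.1856 + -0.004341·5.7862 = -0.0387  (Lockheed)
  w_3 = 0.073401·2.2572 + -0.004341·20.9810 = 0.0746  (Unilever)
  w_4 = 0.073401·3.3035 + -0.004341·19.8930 = 0.1561  (Intel)
Σw_i=1.0000  μᵀw=0.1800
σ²=wᵀΣw=λ₁·μ_p+λ₂ = 0.073401·0.180 + -0.004341 = 0.008871 ≈ 0.0089


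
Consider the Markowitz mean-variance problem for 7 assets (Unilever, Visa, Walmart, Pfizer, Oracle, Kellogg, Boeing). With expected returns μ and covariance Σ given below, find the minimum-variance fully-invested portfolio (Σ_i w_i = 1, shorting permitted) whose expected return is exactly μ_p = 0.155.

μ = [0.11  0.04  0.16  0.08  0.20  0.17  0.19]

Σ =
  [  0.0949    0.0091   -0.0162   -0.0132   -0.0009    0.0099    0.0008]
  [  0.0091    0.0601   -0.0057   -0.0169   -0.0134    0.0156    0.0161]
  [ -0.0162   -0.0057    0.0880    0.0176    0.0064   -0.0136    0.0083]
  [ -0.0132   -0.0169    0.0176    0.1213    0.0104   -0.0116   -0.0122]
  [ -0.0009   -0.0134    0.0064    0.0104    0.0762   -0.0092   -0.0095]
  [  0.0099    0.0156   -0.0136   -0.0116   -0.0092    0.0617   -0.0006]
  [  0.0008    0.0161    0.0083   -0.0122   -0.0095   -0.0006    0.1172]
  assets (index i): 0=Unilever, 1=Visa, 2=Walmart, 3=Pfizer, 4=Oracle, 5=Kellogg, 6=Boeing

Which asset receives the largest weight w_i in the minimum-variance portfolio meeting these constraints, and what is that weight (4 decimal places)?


Kellogg (0.2511)

x=Σ⁻¹μ = [1.2443  0.1599  2.0660  0.7797  3.0440  3.5885  1.7907]
y=Σ⁻¹𝟙 = [10.9524  16.2565  13.0581  10.8738  16.6642  17.8238  7.8736]
a=μᵀx=2.095282  b=𝟙ᵀx=12.673118  c=𝟙ᵀy=93.502514  D=ac−b²=35.306222
λ₁=(c·0.155−b)/D = (93.502514·0.155−12.673118)/35.306222 = 0.051543
λ₂=(a−b·0.155)/D = (2.095282−12.673118·0.155)/35.306222 = 0.003709
w* = 0.051543·x + 0.003709·y:
  w_0 = 0.051543·1.2443 + 0.003709·10.9524 = 0.1048  (Unilever)
  w_1 = 0.051543·0.1599 + 0.003709·16.2565 = 0.0685  (Visa)
  w_2 = 0.051543·2.0660 + 0.003709·13.0581 = 0.1549  (Walmart)
  w_3 = 0.051543·0.7797 + 0.003709·10.8738 = 0.0805  (Pfizer)
  w_4 = 0.051543·3.0440 + 0.003709·16.6642 = 0.2187  (Oracle)
  w_5 = 0.051543·3.5885 + 0.003709·17.8238 = 0.2511  (Kellogg)
  w_6 = 0.051543·1.7907 + 0.003709·7.8736 = 0.1215  (Boeing)
Σw_i=1.0000  μᵀw=0.1550
σ²=wᵀΣw=λ₁·μ_p+λ₂ = 0.051543·0.155 + 0.003709 = 0.011698 ≈ 0.0117


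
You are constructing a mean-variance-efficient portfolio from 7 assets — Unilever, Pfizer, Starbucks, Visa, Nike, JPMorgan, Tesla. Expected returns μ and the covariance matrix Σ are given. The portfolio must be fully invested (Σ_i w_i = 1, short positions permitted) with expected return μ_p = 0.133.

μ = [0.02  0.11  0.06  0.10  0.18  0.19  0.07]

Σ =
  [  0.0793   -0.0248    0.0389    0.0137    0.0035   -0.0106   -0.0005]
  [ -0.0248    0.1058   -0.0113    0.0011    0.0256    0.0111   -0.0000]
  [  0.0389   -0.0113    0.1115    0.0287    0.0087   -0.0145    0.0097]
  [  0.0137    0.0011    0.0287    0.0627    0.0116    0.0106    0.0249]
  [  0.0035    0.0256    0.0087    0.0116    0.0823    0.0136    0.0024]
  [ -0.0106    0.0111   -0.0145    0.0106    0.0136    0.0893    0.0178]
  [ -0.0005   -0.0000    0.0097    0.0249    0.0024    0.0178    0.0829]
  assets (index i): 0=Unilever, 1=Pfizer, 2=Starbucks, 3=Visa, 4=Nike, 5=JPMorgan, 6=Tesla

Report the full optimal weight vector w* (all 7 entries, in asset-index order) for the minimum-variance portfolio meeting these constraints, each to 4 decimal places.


x=Σ⁻¹μ = [0.2831  0.5792  0.4257  0.6709  1.5515  1.8103  0.1611]
y=Σ⁻¹𝟙 = [14.2913  10.9247  3.8392  5.1677  5.2652  9.1438  8.0318]
a=μᵀx=0.796525  b=𝟙ᵀx=5.481959  c=𝟙ᵀy=56.663788  D=ac−b²=15.082228
λ₁=(c·0.133−b)/D = (56.663788·0.133−5.481959)/15.082228 = 0.136208
λ₂=(a−b·0.133)/D = (0.796525−5.481959·0.133)/15.082228 = 0.004470
w* = 0.136208·x + 0.004470·y:
  w_0 = 0.136208·0.2831 + 0.004470·14.2913 = 0.1025  (Unilever)
  w_1 = 0.136208·0.5792 + 0.004470·10.9247 = 0.1277  (Pfizer)
  w_2 = 0.136208·0.4257 + 0.004470·3.8392 = 0.0751  (Starbucks)
  w_3 = 0.136208·0.6709 + 0.004470·5.1677 = 0.1145  (Visa)
  w_4 = 0.136208·1.5515 + 0.004470·5.2652 = 0.2349  (Nike)
  w_5 = 0.136208·1.8103 + 0.004470·9.1438 = 0.2875  (JPMorgan)
  w_6 = 0.136208·0.1611 + 0.004470·8.0318 = 0.0579  (Tesla)
Σw_i=1.0000  μᵀw=0.1330
σ²=wᵀΣw=λ₁·μ_p+λ₂ = 0.136208·0.133 + 0.004470 = 0.022586 ≈ 0.0226

0.1025  0.1277  0.0751  0.1145  0.2349  0.2875  0.0579


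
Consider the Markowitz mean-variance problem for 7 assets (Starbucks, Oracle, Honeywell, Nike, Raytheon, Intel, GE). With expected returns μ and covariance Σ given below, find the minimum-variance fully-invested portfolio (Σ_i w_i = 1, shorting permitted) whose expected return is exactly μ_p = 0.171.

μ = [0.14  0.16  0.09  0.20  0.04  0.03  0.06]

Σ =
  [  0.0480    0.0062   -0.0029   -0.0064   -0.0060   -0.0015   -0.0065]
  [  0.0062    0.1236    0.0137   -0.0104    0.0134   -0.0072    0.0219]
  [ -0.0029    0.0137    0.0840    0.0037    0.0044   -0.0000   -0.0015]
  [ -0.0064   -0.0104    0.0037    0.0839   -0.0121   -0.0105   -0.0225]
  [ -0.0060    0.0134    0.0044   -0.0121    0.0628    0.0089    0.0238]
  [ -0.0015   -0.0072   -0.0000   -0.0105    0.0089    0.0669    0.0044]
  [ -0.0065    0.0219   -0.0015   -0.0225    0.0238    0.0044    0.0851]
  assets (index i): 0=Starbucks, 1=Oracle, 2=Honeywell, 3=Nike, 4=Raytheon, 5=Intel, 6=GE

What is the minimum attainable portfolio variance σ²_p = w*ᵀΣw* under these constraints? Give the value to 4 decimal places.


0.0239

g=Σ⁻¹μ = [3.5803  1.0408  0.8671  3.3355  0.6816  0.9837  1.3664]
h=Σ⁻¹𝟙 = [27.9588  4.3627  10.7423  21.9428  13.4034  16.7750  14.1387]
a=μᵀg=1.551664  b=𝟙ᵀg=11.855345  c=𝟙ᵀh=109.323795  D=ac−b²=29.084554
λ₁=(c·0.171−b)/D = (109.323795·0.171−11.855345)/29.084554 = 0.235143
λ₂=(a−b·0.171)/D = (1.551664−11.855345·0.171)/29.084554 = -0.016352
w* = 0.235143·g + -0.016352·h:
  w_0 = 0.235143·3.5803 + -0.016352·27.9588 = 0.3847  (Starbucks)
  w_1 = 0.235143·1.0408 + -0.016352·4.3627 = 0.1734  (Oracle)
  w_2 = 0.235143·0.8671 + -0.016352·10.7423 = 0.0282  (Honeywell)
  w_3 = 0.235143·3.3355 + -0.016352·21.9428 = 0.4255  (Nike)
  w_4 = 0.235143·0.6816 + -0.016352·13.4034 = -0.0589  (Raytheon)
  w_5 = 0.235143·0.9837 + -0.016352·16.7750 = -0.0430  (Intel)
  w_6 = 0.235143·1.3664 + -0.016352·14.1387 = 0.0901  (GE)
Σw_i=1.0000  μᵀw=0.1710
σ²=wᵀΣw=λ₁·μ_p+λ₂ = 0.235143·0.171 + -0.016352 = 0.023857 ≈ 0.0239


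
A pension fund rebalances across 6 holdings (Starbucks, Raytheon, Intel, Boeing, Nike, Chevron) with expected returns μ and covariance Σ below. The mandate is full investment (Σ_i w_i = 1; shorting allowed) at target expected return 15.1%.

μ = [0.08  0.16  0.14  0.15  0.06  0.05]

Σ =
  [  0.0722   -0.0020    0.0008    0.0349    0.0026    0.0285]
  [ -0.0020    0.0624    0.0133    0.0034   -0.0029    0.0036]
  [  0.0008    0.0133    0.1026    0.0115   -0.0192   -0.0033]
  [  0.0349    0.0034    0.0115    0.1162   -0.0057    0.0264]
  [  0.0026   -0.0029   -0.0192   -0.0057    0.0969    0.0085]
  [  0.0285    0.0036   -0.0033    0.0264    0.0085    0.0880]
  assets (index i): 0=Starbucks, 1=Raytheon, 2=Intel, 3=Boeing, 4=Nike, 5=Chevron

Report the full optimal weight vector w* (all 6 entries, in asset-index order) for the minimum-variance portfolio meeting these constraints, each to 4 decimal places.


0.0638  0.5072  0.1949  0.2468  0.1077  -0.1204

g=Σ⁻¹μ = [0.6937  2.3441  1.1227  0.9713  0.9586  -0.0943]
h=Σ⁻¹𝟙 = [9.6900  14.2675  9.8785  3.5872  12.1498  5.7624]
a=μᵀg=0.786229  b=𝟙ᵀg=5.996169  c=𝟙ᵀh=55.335373  D=ac−b²=7.552260
λ₁=(c·0.151−b)/D = (55.335373·0.151−5.996169)/7.552260 = 0.312419
λ₂=(a−b·0.151)/D = (0.786229−5.996169·0.151)/7.552260 = -0.015782
w* = 0.312419·g + -0.015782·h:
  w_0 = 0.312419·0.6937 + -0.015782·9.6900 = 0.0638  (Starbucks)
  w_1 = 0.312419·2.3441 + -0.015782·14.2675 = 0.5072  (Raytheon)
  w_2 = 0.312419·1.1227 + -0.015782·9.8785 = 0.1949  (Intel)
  w_3 = 0.312419·0.9713 + -0.015782·3.5872 = 0.2468  (Boeing)
  w_4 = 0.312419·0.9586 + -0.015782·12.1498 = 0.1077  (Nike)
  w_5 = 0.312419·-0.0943 + -0.015782·5.7624 = -0.1204  (Chevron)
Σw_i=1.0000  μᵀw=0.1510
σ²=wᵀΣw=λ₁·μ_p+λ₂ = 0.312419·0.151 + -0.015782 = 0.031393 ≈ 0.0314


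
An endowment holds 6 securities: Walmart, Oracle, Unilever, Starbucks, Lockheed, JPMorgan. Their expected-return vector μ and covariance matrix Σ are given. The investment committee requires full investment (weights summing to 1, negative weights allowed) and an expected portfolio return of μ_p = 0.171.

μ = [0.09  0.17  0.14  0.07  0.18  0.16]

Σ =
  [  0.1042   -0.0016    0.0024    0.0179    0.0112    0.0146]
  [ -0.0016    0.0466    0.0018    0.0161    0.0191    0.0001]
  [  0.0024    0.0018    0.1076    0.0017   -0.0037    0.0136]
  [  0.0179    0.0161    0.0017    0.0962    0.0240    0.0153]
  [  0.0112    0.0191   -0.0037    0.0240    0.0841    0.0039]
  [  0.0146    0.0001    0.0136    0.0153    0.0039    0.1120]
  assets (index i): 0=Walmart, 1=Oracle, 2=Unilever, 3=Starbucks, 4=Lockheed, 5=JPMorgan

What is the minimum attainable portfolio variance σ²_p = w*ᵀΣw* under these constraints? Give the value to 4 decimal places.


g=Σ⁻¹μ = [0.6451  3.1981  1.1372  -0.5079  1.4664  1.2219]
h=Σ⁻¹𝟙 = [7.5838  17.7838  8.1867  3.3838  5.9459  6.2607]
a=μᵀg=1.184842  b=𝟙ᵀg=7.160776  c=𝟙ᵀh=49.144777  D=ac−b²=6.952062
λ₁=(c·0.171−b)/D = (49.144777·0.171−7.160776)/6.952062 = 0.178793
λ₂=(a−b·0.171)/D = (1.184842−7.160776·0.171)/6.952062 = -0.005703
w* = 0.178793·g + -0.005703·h:
  w_0 = 0.178793·0.6451 + -0.005703·7.5838 = 0.0721  (Walmart)
  w_1 = 0.178793·3.1981 + -0.005703·17.7838 = 0.4704  (Oracle)
  w_2 = 0.178793·1.1372 + -0.005703·8.1867 = 0.1566  (Unilever)
  w_3 = 0.178793·-0.5079 + -0.005703·3.3838 = -0.1101  (Starbucks)
  w_4 = 0.178793·1.4664 + -0.005703·5.9459 = 0.2283  (Lockheed)
  w_5 = 0.178793·1.2219 + -0.005703·6.2607 = 0.1828  (JPMorgan)
Σw_i=1.0000  μᵀw=0.1710
σ²=wᵀΣw=λ₁·μ_p+λ₂ = 0.178793·0.171 + -0.005703 = 0.024870 ≈ 0.0249

0.0249


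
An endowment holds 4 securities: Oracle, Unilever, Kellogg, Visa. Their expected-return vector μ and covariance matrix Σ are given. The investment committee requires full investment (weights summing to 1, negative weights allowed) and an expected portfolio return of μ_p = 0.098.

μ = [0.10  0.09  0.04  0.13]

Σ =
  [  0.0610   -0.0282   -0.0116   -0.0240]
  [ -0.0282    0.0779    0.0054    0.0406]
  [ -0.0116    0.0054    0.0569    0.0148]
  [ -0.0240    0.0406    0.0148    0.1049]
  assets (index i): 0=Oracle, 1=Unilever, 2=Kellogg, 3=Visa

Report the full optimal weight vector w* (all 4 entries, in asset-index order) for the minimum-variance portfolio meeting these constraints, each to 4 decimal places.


0.4644  0.2316  0.0978  0.2062

p=Σ⁻¹μ = [2.9925  1.5527  0.8529  1.2026]
q=Σ⁻¹𝟙 = [31.8775  19.6595  20.5649  6.3158]
a=μᵀp=0.629455  b=𝟙ᵀp=6.600757  c=𝟙ᵀq=78.417747  D=ac−b²=5.790432
λ₁=(c·0.098−b)/D = (78.417747·0.098−6.600757)/5.790432 = 0.187237
λ₂=(a−b·0.098)/D = (0.629455−6.600757·0.098)/5.790432 = -0.003008
w* = 0.187237·p + -0.003008·q:
  w_0 = 0.187237·2.9925 + -0.003008·31.8775 = 0.4644  (Oracle)
  w_1 = 0.187237·1.5527 + -0.003008·19.6595 = 0.2316  (Unilever)
  w_2 = 0.187237·0.8529 + -0.003008·20.5649 = 0.0978  (Kellogg)
  w_3 = 0.187237·1.2026 + -0.003008·6.3158 = 0.2062  (Visa)
Σw_i=1.0000  μᵀw=0.0980
σ²=wᵀΣw=λ₁·μ_p+λ₂ = 0.187237·0.098 + -0.003008 = 0.015341 ≈ 0.0153


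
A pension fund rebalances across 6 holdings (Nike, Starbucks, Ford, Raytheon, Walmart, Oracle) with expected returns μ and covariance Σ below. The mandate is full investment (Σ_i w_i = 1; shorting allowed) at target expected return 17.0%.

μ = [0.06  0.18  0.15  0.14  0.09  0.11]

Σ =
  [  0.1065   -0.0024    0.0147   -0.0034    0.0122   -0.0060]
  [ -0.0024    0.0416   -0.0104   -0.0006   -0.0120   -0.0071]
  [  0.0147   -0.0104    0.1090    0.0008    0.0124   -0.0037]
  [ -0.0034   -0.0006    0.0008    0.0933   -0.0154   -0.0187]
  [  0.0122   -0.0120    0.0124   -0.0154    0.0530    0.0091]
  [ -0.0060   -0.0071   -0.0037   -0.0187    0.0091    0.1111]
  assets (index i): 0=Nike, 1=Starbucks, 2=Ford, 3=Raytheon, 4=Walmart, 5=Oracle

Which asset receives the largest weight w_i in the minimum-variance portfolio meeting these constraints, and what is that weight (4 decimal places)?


Starbucks (0.6197)

x=Σ⁻¹μ = [0.2965  5.9147  1.5951  2.3499  3.0062  1.5865]
y=Σ⁻¹𝟙 = [7.2505  36.8091  9.0035  18.1007  26.4671  12.9234]
a=μᵀx=2.095756  b=𝟙ᵀx=14.748908  c=𝟙ᵀy=110.554330  D=ac−b²=14.164588
λ₁=(c·0.170−b)/D = (110.554330·0.170−14.748908)/14.164588 = 0.285594
λ₂=(a−b·0.170)/D = (2.095756−14.748908·0.170)/14.164588 = -0.029055
w* = 0.285594·x + -0.029055·y:
  w_0 = 0.285594·0.2965 + -0.029055·7.2505 = -0.1260  (Nike)
  w_1 = 0.285594·5.9147 + -0.029055·36.8091 = 0.6197  (Starbucks)
  w_2 = 0.285594·1.5951 + -0.029055·9.0035 = 0.1940  (Ford)
  w_3 = 0.285594·2.3499 + -0.029055·18.1007 = 0.1452  (Raytheon)
  w_4 = 0.285594·3.0062 + -0.029055·26.4671 = 0.0895  (Walmart)
  w_5 = 0.285594·1.5865 + -0.029055·12.9234 = 0.0776  (Oracle)
Σw_i=1.0000  μᵀw=0.1700
σ²=wᵀΣw=λ₁·μ_p+λ₂ = 0.285594·0.170 + -0.029055 = 0.019496 ≈ 0.0195


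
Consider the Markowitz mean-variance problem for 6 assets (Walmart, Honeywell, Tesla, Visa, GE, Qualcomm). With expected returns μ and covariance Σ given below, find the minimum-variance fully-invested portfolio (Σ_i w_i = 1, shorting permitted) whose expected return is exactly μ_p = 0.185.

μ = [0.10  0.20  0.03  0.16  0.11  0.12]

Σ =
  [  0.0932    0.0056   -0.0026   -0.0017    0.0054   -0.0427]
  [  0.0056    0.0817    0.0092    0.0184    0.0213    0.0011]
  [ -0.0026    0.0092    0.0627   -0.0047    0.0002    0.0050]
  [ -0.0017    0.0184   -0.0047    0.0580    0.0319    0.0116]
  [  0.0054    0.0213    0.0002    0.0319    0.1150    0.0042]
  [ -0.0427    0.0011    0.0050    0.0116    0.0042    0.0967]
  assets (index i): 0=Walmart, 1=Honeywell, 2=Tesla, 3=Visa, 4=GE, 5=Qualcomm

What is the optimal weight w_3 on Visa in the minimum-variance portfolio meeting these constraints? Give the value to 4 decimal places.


0.3508

x=Σ⁻¹μ = [1.8261  1.8507  0.2855  1.9320  -0.0735  1.7829]
y=Σ⁻¹𝟙 = [18.1778  5.4734  15.5725  12.6314  2.7179  15.8673]
a=μᵀx=1.076299  b=𝟙ᵀx=7.603695  c=𝟙ᵀy=70.440227  D=ac−b²=17.998565
λ₁=(c·0.185−b)/D = (70.440227·0.185−7.603695)/17.998565 = 0.301566
λ₂=(a−b·0.185)/D = (1.076299−7.603695·0.185)/17.998565 = -0.018356
w* = 0.301566·x + -0.018356·y:
  w_0 = 0.301566·1.8261 + -0.018356·18.1778 = 0.2170  (Walmart)
  w_1 = 0.301566·1.8507 + -0.018356·5.4734 = 0.4576  (Honeywell)
  w_2 = 0.301566·0.2855 + -0.018356·15.5725 = -0.1997  (Tesla)
  w_3 = 0.301566·1.9320 + -0.018356·12.6314 = 0.3508  (Visa)
  w_4 = 0.301566·-0.0735 + -0.018356·2.7179 = -0.0721  (GE)
  w_5 = 0.301566·1.7829 + -0.018356·15.8673 = 0.2464  (Qualcomm)
Σw_i=1.0000  μᵀw=0.1850
σ²=wᵀΣw=λ₁·μ_p+λ₂ = 0.301566·0.185 + -0.018356 = 0.037433 ≈ 0.0374


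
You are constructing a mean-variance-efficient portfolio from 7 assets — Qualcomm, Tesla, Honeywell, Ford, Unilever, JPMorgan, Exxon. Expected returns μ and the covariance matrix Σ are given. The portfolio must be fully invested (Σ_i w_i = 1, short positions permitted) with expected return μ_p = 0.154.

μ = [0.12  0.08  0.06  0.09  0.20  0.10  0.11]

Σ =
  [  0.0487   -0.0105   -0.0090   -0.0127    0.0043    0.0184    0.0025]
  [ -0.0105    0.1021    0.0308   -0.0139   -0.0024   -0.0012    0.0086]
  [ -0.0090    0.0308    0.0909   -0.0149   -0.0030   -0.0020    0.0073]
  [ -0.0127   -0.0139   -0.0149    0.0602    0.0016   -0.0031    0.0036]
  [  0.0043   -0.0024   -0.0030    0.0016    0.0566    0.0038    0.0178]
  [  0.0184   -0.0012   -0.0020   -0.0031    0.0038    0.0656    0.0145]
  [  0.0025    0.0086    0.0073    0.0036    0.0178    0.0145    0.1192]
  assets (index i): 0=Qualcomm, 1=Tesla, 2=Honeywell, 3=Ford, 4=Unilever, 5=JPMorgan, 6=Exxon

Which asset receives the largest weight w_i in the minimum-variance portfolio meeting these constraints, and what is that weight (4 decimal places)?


Unilever (0.5276)

g=Σ⁻¹μ = [3.0844  1.2059  1.1072  2.6406  3.2736  0.6376  0.0572]
h=Σ⁻¹𝟙 = [29.2815  12.5617  14.9523  29.2849  14.8165  7.8211  1.9048]
a=μᵀg=1.495455  b=𝟙ᵀg=12.006424  c=𝟙ᵀh=110.622725  D=ac−b²=21.277055
λ₁=(c·0.154−b)/D = (110.622725·0.154−12.006424)/21.277055 = 0.236380
λ₂=(a−b·0.154)/D = (1.495455−12.006424·0.154)/21.277055 = -0.016616
w* = 0.236380·g + -0.016616·h:
  w_0 = 0.236380·3.0844 + -0.016616·29.2815 = 0.2426  (Qualcomm)
  w_1 = 0.236380·1.2059 + -0.016616·12.5617 = 0.0763  (Tesla)
  w_2 = 0.236380·1.1072 + -0.016616·14.9523 = 0.0133  (Honeywell)
  w_3 = 0.236380·2.6406 + -0.016616·29.2849 = 0.1376  (Ford)
  w_4 = 0.236380·3.2736 + -0.016616·14.8165 = 0.5276  (Unilever)
  w_5 = 0.236380·0.6376 + -0.016616·7.8211 = 0.0208  (JPMorgan)
  w_6 = 0.236380·0.0572 + -0.016616·1.9048 = -0.0181  (Exxon)
Σw_i=1.0000  μᵀw=0.1540
σ²=wᵀΣw=λ₁·μ_p+λ₂ = 0.236380·0.154 + -0.016616 = 0.019787 ≈ 0.0198


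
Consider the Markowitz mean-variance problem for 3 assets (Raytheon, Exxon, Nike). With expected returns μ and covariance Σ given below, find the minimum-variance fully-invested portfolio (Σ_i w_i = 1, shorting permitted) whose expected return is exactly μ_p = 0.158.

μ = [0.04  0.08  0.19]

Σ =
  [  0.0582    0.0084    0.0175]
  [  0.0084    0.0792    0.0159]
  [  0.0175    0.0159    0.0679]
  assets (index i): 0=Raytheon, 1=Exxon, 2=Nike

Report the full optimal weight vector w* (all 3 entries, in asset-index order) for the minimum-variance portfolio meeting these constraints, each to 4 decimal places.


p=Σ⁻¹μ = [-0.2057  0.4822  2.7383]
q=Σ⁻¹𝟙 = [13.0718  9.4015  9.1570]
a=μᵀp=0.550630  b=𝟙ᵀp=3.014821  c=𝟙ᵀq=31.630326  D=ac−b²=8.327467
λ₁=(c·0.158−b)/D = (31.630326·0.158−3.014821)/8.327467 = 0.238100
λ₂=(a−b·0.158)/D = (0.550630−3.014821·0.158)/8.327467 = 0.008921
w* = 0.238100·p + 0.008921·q:
  w_0 = 0.238100·-0.2057 + 0.008921·13.0718 = 0.0676  (Raytheon)
  w_1 = 0.238100·0.4822 + 0.008921·9.4015 = 0.1987  (Exxon)
  w_2 = 0.238100·2.7383 + 0.008921·9.1570 = 0.7337  (Nike)
Σw_i=1.0000  μᵀw=0.1580
σ²=wᵀΣw=λ₁·μ_p+λ₂ = 0.238100·0.158 + 0.008921 = 0.046541 ≈ 0.0465

0.0676  0.1987  0.7337


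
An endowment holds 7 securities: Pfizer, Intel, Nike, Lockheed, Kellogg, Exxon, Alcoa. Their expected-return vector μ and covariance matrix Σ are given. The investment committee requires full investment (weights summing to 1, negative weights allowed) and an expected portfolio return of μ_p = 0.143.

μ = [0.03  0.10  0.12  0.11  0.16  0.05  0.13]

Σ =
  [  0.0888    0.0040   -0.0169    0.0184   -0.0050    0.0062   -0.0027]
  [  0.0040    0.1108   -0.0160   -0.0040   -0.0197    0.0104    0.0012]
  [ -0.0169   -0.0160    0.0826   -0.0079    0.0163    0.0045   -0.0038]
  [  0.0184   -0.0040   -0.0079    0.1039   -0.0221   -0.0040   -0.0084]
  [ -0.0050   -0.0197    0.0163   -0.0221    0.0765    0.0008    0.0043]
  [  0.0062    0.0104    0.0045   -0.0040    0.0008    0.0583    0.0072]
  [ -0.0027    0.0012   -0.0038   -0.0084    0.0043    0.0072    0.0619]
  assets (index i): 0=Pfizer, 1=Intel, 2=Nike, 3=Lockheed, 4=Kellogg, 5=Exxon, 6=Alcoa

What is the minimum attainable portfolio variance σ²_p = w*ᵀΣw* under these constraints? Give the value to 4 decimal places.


g=Σ⁻¹μ = [0.3706  1.6090  1.5982  1.9227  2.6169  0.2277  2.2359]
h=Σ⁻¹𝟙 = [11.1949  13.1625  15.1366  14.7401  17.1638  11.1431  16.8293]
a=μᵀg=1.296067  b=𝟙ᵀg=10.581066  c=𝟙ᵀh=99.370321  D=ac−b²=16.831589
λ₁=(c·0.143−b)/D = (99.370321·0.143−10.581066)/16.831589 = 0.215600
λ₂=(a−b·0.143)/D = (1.296067−10.581066·0.143)/16.831589 = -0.012894
w* = 0.215600·g + -0.012894·h:
  w_0 = 0.215600·0.3706 + -0.012894·11.1949 = -0.0645  (Pfizer)
  w_1 = 0.215600·1.6090 + -0.012894·13.1625 = 0.1772  (Intel)
  w_2 = 0.215600·1.5982 + -0.012894·15.1366 = 0.1494  (Nike)
  w_3 = 0.215600·1.9227 + -0.012894·14.7401 = 0.2245  (Lockheed)
  w_4 = 0.215600·2.6169 + -0.012894·17.1638 = 0.3429  (Kellogg)
  w_5 = 0.215600·0.2277 + -0.012894·11.1431 = -0.0946  (Exxon)
  w_6 = 0.215600·2.2359 + -0.012894·16.8293 = 0.2651  (Alcoa)
Σw_i=1.0000  μᵀw=0.1430
σ²=wᵀΣw=λ₁·μ_p+λ₂ = 0.215600·0.143 + -0.012894 = 0.017937 ≈ 0.0179

0.0179
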